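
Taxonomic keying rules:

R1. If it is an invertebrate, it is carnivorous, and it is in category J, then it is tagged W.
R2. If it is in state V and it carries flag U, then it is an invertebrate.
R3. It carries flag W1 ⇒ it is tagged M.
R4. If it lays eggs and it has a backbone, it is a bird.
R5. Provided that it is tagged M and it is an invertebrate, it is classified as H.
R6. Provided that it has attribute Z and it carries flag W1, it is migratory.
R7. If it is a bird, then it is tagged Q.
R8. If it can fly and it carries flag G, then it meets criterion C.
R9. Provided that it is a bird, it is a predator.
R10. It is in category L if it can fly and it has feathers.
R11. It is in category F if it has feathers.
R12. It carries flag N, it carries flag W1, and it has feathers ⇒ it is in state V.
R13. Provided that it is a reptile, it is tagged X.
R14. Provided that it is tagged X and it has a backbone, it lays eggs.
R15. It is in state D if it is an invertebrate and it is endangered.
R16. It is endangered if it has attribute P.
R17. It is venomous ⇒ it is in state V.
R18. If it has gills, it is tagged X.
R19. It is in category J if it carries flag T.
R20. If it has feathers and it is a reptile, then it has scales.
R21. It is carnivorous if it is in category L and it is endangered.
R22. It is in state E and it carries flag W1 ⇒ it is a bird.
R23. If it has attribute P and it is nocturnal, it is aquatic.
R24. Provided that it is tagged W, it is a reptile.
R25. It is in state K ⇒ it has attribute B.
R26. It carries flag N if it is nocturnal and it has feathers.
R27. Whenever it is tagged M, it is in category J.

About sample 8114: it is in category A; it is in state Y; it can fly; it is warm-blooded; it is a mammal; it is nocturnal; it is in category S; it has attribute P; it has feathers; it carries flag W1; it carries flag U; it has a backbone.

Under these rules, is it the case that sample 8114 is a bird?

By R3 (it carries flag W1): it is tagged M.
By R10 (it can fly, it has feathers): it is in category L.
By R16 (it has attribute P): it is endangered.
By R21 (it is in category L, it is endangered): it is carnivorous.
By R26 (it is nocturnal, it has feathers): it carries flag N.
By R27 (it is tagged M): it is in category J.
By R12 (it carries flag N, it carries flag W1, it has feathers): it is in state V.
By R2 (it is in state V, it carries flag U): it is an invertebrate.
By R1 (it is an invertebrate, it is carnivorous, it is in category J): it is tagged W.
By R24 (it is tagged W): it is a reptile.
By R13 (it is a reptile): it is tagged X.
By R14 (it is tagged X, it has a backbone): it lays eggs.
By R4 (it lays eggs, it has a backbone): it is a bird.

Yes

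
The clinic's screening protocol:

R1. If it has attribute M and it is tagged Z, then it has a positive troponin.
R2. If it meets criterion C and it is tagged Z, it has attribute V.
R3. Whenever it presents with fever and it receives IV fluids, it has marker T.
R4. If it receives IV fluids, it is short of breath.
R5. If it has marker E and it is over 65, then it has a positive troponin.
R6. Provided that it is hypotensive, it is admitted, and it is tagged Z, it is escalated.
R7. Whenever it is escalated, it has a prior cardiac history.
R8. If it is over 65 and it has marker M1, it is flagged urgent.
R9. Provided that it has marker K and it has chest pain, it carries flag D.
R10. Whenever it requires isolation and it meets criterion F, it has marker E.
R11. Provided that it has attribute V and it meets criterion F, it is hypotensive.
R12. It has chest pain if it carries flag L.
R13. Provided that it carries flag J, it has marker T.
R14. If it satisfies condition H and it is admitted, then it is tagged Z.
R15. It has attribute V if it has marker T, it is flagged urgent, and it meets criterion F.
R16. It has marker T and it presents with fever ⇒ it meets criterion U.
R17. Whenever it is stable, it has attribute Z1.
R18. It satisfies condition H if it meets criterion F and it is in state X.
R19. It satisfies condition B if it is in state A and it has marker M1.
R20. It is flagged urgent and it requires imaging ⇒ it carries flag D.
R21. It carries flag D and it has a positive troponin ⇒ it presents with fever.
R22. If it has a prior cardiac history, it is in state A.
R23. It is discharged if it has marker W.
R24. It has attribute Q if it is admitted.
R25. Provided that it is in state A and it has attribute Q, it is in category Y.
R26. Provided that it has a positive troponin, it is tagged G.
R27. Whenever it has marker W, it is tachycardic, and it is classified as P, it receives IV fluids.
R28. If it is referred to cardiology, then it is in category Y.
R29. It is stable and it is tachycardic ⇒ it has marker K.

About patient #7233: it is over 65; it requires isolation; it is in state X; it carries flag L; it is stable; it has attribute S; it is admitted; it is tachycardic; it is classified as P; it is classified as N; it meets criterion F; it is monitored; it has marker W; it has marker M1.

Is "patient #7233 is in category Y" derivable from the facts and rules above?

By R8 (it is over 65, it has marker M1): it is flagged urgent.
By R10 (it requires isolation, it meets criterion F): it has marker E.
By R12 (it carries flag L): it has chest pain.
By R18 (it meets criterion F, it is in state X): it satisfies condition H.
By R24 (it is admitted): it has attribute Q.
By R27 (it has marker W, it is tachycardic, it is classified as P): it receives IV fluids.
By R29 (it is stable, it is tachycardic): it has marker K.
By R5 (it has marker E, it is over 65): it has a positive troponin.
By R9 (it has marker K, it has chest pain): it carries flag D.
By R14 (it satisfies condition H, it is admitted): it is tagged Z.
By R21 (it carries flag D, it has a positive troponin): it presents with fever.
By R3 (it presents with fever, it receives IV fluids): it has marker T.
By R15 (it has marker T, it is flagged urgent, it meets criterion F): it has attribute V.
By R11 (it has attribute V, it meets criterion F): it is hypotensive.
By R6 (it is hypotensive, it is admitted, it is tagged Z): it is escalated.
By R7 (it is escalated): it has a prior cardiac history.
By R22 (it has a prior cardiac history): it is in state A.
By R25 (it is in state A, it has attribute Q): it is in category Y.

Yes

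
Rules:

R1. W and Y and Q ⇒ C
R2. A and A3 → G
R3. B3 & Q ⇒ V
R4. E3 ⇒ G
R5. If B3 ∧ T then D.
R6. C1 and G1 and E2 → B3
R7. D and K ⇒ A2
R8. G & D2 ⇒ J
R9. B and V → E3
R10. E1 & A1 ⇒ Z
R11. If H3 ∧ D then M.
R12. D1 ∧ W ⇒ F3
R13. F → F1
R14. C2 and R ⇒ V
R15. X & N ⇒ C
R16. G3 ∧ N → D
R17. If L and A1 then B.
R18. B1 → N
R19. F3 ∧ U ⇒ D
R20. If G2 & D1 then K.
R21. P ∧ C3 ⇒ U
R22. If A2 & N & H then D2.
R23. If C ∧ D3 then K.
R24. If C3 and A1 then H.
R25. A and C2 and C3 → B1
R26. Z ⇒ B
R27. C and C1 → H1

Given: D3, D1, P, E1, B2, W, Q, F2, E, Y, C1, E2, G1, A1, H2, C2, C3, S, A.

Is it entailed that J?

Yes

C  (by R1: W, Y, Q)
B3  (by R6: C1, G1, E2)
Z  (by R10: E1, A1)
F3  (by R12: D1, W)
U  (by R21: P, C3)
K  (by R23: C, D3)
H  (by R24: C3, A1)
B1  (by R25: A, C2, C3)
B  (by R26: Z)
V  (by R3: B3, Q)
E3  (by R9: B, V)
N  (by R18: B1)
D  (by R19: F3, U)
G  (by R4: E3)
A2  (by R7: D, K)
D2  (by R22: A2, N, H)
J  (by R8: G, D2)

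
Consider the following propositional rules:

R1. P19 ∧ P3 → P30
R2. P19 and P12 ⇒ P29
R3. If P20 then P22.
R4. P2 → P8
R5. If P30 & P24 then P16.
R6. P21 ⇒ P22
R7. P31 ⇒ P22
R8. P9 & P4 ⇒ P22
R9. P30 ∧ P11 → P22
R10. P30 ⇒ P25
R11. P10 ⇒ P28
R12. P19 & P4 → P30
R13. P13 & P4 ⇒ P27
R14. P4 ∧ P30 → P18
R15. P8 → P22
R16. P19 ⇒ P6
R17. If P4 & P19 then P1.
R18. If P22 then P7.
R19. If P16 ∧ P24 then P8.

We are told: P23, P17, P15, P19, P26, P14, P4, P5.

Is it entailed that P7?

Forward chaining from the given facts derives: P30, P18, P6, P1, P25.
The only rule concluding P7 is R18, which needs P22; that is never established.

No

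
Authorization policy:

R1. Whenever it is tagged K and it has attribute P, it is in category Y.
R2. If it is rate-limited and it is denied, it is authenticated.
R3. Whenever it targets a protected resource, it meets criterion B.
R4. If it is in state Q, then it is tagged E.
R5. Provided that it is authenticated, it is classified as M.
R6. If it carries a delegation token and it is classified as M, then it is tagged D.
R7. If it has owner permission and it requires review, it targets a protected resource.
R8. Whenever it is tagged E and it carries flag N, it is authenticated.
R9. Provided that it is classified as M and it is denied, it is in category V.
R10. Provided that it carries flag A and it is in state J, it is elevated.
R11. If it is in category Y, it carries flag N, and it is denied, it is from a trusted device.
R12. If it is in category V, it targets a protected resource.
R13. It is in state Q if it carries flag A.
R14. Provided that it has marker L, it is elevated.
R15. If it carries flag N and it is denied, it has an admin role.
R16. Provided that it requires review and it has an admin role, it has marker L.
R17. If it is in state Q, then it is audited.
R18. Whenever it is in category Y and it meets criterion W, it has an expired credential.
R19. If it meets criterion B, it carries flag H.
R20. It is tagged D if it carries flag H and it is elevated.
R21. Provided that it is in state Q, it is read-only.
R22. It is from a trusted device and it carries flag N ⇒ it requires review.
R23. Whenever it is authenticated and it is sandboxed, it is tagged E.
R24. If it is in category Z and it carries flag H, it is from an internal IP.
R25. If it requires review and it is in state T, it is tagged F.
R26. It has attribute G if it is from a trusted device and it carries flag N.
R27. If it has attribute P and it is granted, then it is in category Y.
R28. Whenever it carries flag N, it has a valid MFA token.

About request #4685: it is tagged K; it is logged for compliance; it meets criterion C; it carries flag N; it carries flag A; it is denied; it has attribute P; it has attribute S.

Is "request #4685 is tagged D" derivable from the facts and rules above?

By R1 (it is tagged K, it has attribute P): it is in category Y.
By R11 (it is in category Y, it carries flag N, it is denied): it is from a trusted device.
By R13 (it carries flag A): it is in state Q.
By R15 (it carries flag N, it is denied): it has an admin role.
By R22 (it is from a trusted device, it carries flag N): it requires review.
By R4 (it is in state Q): it is tagged E.
By R8 (it is tagged E, it carries flag N): it is authenticated.
By R16 (it requires review, it has an admin role): it has marker L.
By R5 (it is authenticated): it is classified as M.
By R9 (it is classified as M, it is denied): it is in category V.
By R12 (it is in category V): it targets a protected resource.
By R14 (it has marker L): it is elevated.
By R3 (it targets a protected resource): it meets criterion B.
By R19 (it meets criterion B): it carries flag H.
By R20 (it carries flag H, it is elevated): it is tagged D.

Yes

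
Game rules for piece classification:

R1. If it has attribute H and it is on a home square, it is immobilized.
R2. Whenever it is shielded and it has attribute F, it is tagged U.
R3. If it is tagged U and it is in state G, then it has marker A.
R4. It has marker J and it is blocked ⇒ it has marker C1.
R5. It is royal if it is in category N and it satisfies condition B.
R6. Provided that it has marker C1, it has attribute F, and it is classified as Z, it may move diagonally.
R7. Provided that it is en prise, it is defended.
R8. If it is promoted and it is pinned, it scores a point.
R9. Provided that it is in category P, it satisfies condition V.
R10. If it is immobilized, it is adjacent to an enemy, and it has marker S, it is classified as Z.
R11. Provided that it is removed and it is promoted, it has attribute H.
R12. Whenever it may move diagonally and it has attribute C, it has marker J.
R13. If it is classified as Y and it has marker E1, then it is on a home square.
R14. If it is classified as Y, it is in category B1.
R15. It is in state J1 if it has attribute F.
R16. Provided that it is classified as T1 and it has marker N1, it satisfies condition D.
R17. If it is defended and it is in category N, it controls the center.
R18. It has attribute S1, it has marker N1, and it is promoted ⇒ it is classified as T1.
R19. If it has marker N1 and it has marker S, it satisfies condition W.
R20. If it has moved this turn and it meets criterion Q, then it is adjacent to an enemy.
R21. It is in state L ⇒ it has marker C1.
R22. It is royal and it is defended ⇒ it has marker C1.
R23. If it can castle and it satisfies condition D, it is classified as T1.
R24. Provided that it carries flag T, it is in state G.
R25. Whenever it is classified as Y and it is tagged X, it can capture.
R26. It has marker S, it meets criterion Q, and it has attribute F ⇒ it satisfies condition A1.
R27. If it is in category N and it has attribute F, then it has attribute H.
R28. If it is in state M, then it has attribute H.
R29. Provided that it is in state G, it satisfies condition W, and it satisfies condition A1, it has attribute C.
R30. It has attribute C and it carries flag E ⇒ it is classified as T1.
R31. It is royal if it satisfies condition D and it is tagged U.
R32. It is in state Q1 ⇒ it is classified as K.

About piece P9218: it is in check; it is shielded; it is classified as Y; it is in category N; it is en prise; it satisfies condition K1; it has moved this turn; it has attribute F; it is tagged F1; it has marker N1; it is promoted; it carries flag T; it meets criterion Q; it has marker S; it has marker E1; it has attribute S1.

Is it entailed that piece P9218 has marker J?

By R2 (it is shielded, it has attribute F): it is tagged U.
By R7 (it is en prise): it is defended.
By R13 (it is classified as Y, it has marker E1): it is on a home square.
By R18 (it has attribute S1, it has marker N1, it is promoted): it is classified as T1.
By R19 (it has marker N1, it has marker S): it satisfies condition W.
By R20 (it has moved this turn, it meets criterion Q): it is adjacent to an enemy.
By R24 (it carries flag T): it is in state G.
By R26 (it has marker S, it meets criterion Q, it has attribute F): it satisfies condition A1.
By R27 (it is in category N, it has attribute F): it has attribute H.
By R29 (it is in state G, it satisfies condition W, it satisfies condition A1): it has attribute C.
By R1 (it has attribute H, it is on a home square): it is immobilized.
By R10 (it is immobilized, it is adjacent to an enemy, it has marker S): it is classified as Z.
By R16 (it is classified as T1, it has marker N1): it satisfies condition D.
By R31 (it satisfies condition D, it is tagged U): it is royal.
By R22 (it is royal, it is defended): it has marker C1.
By R6 (it has marker C1, it has attribute F, it is classified as Z): it may move diagonally.
By R12 (it may move diagonally, it has attribute C): it has marker J.

Yes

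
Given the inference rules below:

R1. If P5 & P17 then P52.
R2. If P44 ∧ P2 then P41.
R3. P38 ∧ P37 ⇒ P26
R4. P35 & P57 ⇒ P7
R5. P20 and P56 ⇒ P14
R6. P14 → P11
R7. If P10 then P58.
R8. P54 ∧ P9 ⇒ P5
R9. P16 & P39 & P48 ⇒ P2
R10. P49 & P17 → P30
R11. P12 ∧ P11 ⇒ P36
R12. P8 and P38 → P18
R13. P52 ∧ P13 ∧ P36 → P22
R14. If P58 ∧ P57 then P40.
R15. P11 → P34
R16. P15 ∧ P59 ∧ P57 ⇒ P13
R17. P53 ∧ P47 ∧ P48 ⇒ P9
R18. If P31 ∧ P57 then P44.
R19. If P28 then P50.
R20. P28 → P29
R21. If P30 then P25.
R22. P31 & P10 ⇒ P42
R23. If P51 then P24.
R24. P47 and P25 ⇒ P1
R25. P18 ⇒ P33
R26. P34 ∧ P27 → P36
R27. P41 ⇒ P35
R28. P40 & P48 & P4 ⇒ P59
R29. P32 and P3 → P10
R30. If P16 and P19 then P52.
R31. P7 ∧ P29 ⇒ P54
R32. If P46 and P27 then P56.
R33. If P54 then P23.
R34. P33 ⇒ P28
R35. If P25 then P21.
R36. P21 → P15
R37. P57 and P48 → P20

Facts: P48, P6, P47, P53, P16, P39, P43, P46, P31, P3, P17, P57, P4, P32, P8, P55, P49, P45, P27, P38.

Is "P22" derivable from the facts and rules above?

Yes

P2  (by R9: P16, P39, P48)
P30  (by R10: P49, P17)
P18  (by R12: P8, P38)
P9  (by R17: P53, P47, P48)
P44  (by R18: P31, P57)
P25  (by R21: P30)
P33  (by R25: P18)
P10  (by R29: P32, P3)
P56  (by R32: P46, P27)
P28  (by R34: P33)
P21  (by R35: P25)
P15  (by R36: P21)
P20  (by R37: P57, P48)
P41  (by R2: P44, P2)
P14  (by R5: P20, P56)
P11  (by R6: P14)
P58  (by R7: P10)
P40  (by R14: P58, P57)
P34  (by R15: P11)
P29  (by R20: P28)
P36  (by R26: P34, P27)
P35  (by R27: P41)
P59  (by R28: P40, P48, P4)
P7  (by R4: P35, P57)
P13  (by R16: P15, P59, P57)
P54  (by R31: P7, P29)
P5  (by R8: P54, P9)
P52  (by R1: P5, P17)
P22  (by R13: P52, P13, P36)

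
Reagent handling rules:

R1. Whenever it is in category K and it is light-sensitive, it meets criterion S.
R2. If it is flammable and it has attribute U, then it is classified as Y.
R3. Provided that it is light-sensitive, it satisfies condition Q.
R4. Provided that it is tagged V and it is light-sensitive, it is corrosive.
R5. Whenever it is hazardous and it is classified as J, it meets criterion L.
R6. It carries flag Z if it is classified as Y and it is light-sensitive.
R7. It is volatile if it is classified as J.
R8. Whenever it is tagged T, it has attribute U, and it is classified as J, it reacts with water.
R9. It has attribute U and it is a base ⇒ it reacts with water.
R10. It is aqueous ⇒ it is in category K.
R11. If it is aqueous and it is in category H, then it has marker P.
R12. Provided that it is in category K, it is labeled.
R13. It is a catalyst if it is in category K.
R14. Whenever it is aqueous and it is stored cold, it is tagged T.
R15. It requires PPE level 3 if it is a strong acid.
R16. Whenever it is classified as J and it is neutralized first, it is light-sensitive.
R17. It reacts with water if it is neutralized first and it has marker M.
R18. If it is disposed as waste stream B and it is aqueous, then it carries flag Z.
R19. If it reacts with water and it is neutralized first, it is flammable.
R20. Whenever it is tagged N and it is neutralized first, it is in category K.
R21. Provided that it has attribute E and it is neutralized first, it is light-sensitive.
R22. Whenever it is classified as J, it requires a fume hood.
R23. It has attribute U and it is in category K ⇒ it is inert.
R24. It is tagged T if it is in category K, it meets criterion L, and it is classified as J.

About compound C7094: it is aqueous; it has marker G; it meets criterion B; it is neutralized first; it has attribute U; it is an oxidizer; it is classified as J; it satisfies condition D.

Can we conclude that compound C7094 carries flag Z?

Forward chaining from the given facts derives: is volatile, is in category K, is labeled, is a catalyst, is light-sensitive, requires a fume hood, is inert, meets criterion S, satisfies condition Q.
Rules concluding "it carries flag Z": R6 needs "it is classified as Y"; R18 needs "it is disposed as waste stream B" — none of these are established.

No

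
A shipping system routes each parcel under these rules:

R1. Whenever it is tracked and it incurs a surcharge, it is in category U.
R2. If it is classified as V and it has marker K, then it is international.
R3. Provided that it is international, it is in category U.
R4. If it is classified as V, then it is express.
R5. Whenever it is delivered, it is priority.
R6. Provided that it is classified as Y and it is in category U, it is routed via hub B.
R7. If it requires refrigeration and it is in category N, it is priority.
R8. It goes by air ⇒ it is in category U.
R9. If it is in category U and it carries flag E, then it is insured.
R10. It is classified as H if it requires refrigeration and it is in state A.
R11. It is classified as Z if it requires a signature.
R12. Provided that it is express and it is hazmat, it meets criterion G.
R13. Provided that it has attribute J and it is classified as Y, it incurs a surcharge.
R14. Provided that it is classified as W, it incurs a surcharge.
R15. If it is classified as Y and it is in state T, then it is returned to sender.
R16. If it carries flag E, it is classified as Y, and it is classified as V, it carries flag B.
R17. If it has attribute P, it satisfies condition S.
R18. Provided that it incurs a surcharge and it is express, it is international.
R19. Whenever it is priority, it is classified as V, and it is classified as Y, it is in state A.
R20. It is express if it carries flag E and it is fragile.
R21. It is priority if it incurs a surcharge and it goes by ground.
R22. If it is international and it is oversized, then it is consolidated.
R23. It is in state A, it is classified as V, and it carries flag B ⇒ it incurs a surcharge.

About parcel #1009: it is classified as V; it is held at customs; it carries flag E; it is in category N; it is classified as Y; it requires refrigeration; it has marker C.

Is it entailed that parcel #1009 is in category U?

By R4 (it is classified as V): it is express.
By R7 (it requires refrigeration, it is in category N): it is priority.
By R16 (it carries flag E, it is classified as Y, it is classified as V): it carries flag B.
By R19 (it is priority, it is classified as V, it is classified as Y): it is in state A.
By R23 (it is in state A, it is classified as V, it carries flag B): it incurs a surcharge.
By R18 (it incurs a surcharge, it is express): it is international.
By R3 (it is international): it is in category U.

Yes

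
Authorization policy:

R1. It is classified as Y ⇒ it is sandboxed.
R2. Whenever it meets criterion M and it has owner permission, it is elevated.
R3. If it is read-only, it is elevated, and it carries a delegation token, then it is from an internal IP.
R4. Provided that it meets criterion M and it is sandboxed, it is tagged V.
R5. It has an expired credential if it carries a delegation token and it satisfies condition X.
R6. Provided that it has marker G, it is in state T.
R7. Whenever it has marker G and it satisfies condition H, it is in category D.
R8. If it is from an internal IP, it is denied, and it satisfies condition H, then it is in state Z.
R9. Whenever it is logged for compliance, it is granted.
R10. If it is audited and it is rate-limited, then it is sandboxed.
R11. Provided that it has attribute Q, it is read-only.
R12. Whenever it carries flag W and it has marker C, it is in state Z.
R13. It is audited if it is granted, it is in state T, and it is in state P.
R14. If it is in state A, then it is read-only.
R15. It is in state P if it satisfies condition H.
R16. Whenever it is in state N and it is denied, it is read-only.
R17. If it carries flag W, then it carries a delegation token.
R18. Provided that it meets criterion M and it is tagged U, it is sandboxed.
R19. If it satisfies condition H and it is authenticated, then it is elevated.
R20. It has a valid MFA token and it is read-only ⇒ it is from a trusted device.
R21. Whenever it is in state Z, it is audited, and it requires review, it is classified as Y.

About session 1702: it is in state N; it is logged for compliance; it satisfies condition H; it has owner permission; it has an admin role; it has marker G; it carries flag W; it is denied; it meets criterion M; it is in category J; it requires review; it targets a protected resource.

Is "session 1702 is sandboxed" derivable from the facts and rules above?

Yes

By R2 (it meets criterion M, it has owner permission): it is elevated.
By R6 (it has marker G): it is in state T.
By R9 (it is logged for compliance): it is granted.
By R15 (it satisfies condition H): it is in state P.
By R16 (it is in state N, it is denied): it is read-only.
By R17 (it carries flag W): it carries a delegation token.
By R3 (it is read-only, it is elevated, it carries a delegation token): it is from an internal IP.
By R8 (it is from an internal IP, it is denied, it satisfies condition H): it is in state Z.
By R13 (it is granted, it is in state T, it is in state P): it is audited.
By R21 (it is in state Z, it is audited, it requires review): it is classified as Y.
By R1 (it is classified as Y): it is sandboxed.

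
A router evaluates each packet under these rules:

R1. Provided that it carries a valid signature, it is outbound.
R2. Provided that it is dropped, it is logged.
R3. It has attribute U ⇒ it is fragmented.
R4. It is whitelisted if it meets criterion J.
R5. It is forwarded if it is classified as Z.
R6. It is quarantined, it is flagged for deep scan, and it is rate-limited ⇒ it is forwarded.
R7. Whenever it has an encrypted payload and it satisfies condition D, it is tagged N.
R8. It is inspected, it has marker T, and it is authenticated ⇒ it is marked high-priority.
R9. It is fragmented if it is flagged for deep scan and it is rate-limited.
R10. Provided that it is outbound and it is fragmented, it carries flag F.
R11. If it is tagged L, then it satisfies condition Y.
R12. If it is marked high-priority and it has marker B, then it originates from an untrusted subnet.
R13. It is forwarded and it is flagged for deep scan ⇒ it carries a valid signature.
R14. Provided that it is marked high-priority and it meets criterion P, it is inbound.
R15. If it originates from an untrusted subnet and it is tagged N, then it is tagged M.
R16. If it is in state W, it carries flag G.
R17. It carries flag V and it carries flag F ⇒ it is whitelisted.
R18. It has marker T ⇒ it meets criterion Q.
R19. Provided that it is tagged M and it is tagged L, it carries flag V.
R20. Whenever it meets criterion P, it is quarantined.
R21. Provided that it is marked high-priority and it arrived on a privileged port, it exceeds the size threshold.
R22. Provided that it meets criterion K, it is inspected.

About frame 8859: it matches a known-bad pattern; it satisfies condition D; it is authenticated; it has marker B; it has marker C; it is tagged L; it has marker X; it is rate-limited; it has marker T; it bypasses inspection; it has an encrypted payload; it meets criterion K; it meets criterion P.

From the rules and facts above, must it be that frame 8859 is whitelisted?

No

Forward chaining from the given facts derives: is tagged N, satisfies condition Y, meets criterion Q, is quarantined, is inspected, is marked high-priority, originates from an untrusted subnet, is inbound, is tagged M, carries flag V.
Rules concluding "it is whitelisted": R4 needs "it meets criterion J"; R17 needs "it carries flag F" — none of these are established.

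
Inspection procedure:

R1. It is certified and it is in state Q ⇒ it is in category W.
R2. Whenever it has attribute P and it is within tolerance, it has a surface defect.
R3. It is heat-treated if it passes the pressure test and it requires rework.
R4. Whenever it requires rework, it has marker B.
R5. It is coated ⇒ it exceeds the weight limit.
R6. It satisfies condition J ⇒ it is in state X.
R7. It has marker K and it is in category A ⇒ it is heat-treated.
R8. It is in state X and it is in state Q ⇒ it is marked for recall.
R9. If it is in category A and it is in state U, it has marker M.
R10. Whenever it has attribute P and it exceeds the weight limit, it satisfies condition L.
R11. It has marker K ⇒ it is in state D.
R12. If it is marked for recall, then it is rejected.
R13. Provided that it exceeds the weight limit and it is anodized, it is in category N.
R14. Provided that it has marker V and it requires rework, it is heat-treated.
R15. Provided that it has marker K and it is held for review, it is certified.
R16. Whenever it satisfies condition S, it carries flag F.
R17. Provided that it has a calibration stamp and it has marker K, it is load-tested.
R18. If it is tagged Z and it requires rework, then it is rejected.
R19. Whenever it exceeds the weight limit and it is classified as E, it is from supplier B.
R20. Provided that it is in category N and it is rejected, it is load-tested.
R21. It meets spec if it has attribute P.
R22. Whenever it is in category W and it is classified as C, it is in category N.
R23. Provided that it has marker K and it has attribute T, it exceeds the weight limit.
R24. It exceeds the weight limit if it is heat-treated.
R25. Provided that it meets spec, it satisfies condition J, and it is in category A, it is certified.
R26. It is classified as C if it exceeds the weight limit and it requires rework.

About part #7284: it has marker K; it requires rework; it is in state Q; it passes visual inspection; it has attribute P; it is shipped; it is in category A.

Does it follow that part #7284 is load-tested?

No

Forward chaining from the given facts derives: has marker B, is heat-treated, is in state D, meets spec, exceeds the weight limit, is classified as C, satisfies condition L.
Rules concluding "it is load-tested": R17 needs "it has a calibration stamp"; R20 needs "it is in category N" — none of these are established.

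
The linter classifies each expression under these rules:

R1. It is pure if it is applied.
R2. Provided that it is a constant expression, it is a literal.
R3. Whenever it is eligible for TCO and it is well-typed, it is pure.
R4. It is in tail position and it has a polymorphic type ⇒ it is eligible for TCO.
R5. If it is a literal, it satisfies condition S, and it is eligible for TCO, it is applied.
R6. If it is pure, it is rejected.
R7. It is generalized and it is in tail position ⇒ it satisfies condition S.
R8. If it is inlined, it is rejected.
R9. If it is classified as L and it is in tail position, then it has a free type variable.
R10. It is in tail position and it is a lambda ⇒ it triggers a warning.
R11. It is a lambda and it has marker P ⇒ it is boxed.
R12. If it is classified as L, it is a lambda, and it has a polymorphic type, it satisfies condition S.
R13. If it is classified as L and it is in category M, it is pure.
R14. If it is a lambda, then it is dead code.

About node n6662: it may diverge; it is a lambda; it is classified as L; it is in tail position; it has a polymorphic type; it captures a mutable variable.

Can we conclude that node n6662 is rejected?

No

Forward chaining from the given facts derives: is eligible for TCO, has a free type variable, triggers a warning, satisfies condition S, is dead code.
Rules concluding "it is rejected": R6 needs "it is pure"; R8 needs "it is inlined" — none of these are established.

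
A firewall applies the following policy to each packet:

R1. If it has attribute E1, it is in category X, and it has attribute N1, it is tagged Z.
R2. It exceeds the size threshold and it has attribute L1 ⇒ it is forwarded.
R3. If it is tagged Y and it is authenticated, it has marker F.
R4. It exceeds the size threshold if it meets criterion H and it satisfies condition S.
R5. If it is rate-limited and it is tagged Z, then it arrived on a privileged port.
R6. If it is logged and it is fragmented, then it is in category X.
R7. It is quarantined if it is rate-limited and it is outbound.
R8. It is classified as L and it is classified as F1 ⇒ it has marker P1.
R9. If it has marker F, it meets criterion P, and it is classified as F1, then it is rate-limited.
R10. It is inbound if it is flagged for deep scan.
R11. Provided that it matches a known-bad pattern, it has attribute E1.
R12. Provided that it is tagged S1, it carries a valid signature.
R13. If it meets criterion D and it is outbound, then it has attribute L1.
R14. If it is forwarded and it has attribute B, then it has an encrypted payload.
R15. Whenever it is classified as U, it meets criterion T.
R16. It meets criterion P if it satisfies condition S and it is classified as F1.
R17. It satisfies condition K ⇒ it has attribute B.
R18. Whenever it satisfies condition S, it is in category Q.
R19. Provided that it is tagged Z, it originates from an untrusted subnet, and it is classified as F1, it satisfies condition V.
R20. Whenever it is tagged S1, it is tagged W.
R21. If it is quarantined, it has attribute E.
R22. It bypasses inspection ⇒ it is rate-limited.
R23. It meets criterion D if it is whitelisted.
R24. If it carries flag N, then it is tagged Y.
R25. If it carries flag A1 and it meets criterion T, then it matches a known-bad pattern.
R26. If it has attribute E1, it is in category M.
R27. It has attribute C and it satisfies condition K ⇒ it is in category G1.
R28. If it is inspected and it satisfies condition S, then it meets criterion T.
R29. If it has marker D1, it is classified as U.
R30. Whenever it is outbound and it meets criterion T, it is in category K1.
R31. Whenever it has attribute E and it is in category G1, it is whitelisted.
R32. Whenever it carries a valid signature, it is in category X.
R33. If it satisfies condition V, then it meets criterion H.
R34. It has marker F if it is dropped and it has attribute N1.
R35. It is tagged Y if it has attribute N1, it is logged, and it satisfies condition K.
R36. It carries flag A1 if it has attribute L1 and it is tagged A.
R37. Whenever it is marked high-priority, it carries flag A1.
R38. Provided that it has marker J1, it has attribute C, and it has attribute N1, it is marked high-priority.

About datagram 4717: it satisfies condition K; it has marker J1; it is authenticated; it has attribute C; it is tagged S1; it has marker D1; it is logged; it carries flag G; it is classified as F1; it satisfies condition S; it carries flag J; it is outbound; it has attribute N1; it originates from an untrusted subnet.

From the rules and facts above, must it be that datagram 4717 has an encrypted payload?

By R12 (it is tagged S1): it carries a valid signature.
By R16 (it satisfies condition S, it is classified as F1): it meets criterion P.
By R17 (it satisfies condition K): it has attribute B.
By R27 (it has attribute C, it satisfies condition K): it is in category G1.
By R29 (it has marker D1): it is classified as U.
By R32 (it carries a valid signature): it is in category X.
By R35 (it has attribute N1, it is logged, it satisfies condition K): it is tagged Y.
By R38 (it has marker J1, it has attribute C, it has attribute N1): it is marked high-priority.
By R3 (it is tagged Y, it is authenticated): it has marker F.
By R9 (it has marker F, it meets criterion P, it is classified as F1): it is rate-limited.
By R15 (it is classified as U): it meets criterion T.
By R37 (it is marked high-priority): it carries flag A1.
By R7 (it is rate-limited, it is outbound): it is quarantined.
By R21 (it is quarantined): it has attribute E.
By R25 (it carries flag A1, it meets criterion T): it matches a known-bad pattern.
By R31 (it has attribute E, it is in category G1): it is whitelisted.
By R11 (it matches a known-bad pattern): it has attribute E1.
By R23 (it is whitelisted): it meets criterion D.
By R1 (it has attribute E1, it is in category X, it has attribute N1): it is tagged Z.
By R13 (it meets criterion D, it is outbound): it has attribute L1.
By R19 (it is tagged Z, it originates from an untrusted subnet, it is classified as F1): it satisfies condition V.
By R33 (it satisfies condition V): it meets criterion H.
By R4 (it meets criterion H, it satisfies condition S): it exceeds the size threshold.
By R2 (it exceeds the size threshold, it has attribute L1): it is forwarded.
By R14 (it is forwarded, it has attribute B): it has an encrypted payload.

Yes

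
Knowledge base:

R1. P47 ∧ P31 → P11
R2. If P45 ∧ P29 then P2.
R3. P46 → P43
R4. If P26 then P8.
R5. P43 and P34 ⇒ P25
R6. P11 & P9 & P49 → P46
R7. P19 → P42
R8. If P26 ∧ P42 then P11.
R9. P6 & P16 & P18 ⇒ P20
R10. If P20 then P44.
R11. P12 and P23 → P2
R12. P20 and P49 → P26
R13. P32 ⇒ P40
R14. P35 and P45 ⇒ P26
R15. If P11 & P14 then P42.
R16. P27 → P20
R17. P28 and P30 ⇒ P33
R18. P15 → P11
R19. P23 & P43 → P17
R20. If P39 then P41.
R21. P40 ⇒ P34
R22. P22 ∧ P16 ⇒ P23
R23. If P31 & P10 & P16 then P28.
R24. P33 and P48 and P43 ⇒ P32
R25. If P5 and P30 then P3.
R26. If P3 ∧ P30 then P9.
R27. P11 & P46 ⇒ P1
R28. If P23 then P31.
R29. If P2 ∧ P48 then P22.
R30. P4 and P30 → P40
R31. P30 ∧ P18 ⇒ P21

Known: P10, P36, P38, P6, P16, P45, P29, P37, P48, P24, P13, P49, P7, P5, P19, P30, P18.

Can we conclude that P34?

Yes

P2  (by R2: P45, P29)
P42  (by R7: P19)
P20  (by R9: P6, P16, P18)
P26  (by R12: P20, P49)
P3  (by R25: P5, P30)
P9  (by R26: P3, P30)
P22  (by R29: P2, P48)
P11  (by R8: P26, P42)
P23  (by R22: P22, P16)
P31  (by R28: P23)
P46  (by R6: P11, P9, P49)
P28  (by R23: P31, P10, P16)
P43  (by R3: P46)
P33  (by R17: P28, P30)
P32  (by R24: P33, P48, P43)
P40  (by R13: P32)
P34  (by R21: P40)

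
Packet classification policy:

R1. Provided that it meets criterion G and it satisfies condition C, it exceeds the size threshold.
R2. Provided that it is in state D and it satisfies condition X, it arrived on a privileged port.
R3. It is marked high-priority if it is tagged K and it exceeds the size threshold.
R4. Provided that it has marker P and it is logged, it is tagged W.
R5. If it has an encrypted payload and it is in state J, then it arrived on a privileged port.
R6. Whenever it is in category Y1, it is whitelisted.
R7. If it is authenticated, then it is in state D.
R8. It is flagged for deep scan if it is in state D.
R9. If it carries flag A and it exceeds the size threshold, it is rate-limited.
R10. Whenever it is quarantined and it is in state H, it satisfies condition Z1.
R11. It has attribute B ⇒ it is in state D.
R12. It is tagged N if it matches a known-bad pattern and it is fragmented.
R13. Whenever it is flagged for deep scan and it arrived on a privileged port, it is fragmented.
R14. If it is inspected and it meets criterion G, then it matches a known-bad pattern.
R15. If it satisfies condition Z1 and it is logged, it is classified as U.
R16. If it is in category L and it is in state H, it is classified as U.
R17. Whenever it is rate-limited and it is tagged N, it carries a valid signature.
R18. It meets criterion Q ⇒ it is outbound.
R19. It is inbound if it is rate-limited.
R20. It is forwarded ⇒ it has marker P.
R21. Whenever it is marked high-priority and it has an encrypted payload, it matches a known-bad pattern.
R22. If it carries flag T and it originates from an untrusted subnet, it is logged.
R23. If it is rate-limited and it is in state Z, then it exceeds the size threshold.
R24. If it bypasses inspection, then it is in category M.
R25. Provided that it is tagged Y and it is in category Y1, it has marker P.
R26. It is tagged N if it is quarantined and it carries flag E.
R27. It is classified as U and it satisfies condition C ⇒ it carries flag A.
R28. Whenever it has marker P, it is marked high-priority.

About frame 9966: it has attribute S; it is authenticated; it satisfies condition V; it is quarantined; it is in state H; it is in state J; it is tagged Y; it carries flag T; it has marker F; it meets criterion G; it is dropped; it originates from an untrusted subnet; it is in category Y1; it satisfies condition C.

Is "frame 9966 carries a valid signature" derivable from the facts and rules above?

No

Forward chaining from the given facts derives: exceeds the size threshold, is whitelisted, is in state D, is flagged for deep scan, satisfies condition Z1, is logged, has marker P, is marked high-priority, is tagged W, is classified as U, carries flag A, is rate-limited, is inbound.
The only rule concluding "it carries a valid signature" is R17, which needs "it is tagged N"; that is never established.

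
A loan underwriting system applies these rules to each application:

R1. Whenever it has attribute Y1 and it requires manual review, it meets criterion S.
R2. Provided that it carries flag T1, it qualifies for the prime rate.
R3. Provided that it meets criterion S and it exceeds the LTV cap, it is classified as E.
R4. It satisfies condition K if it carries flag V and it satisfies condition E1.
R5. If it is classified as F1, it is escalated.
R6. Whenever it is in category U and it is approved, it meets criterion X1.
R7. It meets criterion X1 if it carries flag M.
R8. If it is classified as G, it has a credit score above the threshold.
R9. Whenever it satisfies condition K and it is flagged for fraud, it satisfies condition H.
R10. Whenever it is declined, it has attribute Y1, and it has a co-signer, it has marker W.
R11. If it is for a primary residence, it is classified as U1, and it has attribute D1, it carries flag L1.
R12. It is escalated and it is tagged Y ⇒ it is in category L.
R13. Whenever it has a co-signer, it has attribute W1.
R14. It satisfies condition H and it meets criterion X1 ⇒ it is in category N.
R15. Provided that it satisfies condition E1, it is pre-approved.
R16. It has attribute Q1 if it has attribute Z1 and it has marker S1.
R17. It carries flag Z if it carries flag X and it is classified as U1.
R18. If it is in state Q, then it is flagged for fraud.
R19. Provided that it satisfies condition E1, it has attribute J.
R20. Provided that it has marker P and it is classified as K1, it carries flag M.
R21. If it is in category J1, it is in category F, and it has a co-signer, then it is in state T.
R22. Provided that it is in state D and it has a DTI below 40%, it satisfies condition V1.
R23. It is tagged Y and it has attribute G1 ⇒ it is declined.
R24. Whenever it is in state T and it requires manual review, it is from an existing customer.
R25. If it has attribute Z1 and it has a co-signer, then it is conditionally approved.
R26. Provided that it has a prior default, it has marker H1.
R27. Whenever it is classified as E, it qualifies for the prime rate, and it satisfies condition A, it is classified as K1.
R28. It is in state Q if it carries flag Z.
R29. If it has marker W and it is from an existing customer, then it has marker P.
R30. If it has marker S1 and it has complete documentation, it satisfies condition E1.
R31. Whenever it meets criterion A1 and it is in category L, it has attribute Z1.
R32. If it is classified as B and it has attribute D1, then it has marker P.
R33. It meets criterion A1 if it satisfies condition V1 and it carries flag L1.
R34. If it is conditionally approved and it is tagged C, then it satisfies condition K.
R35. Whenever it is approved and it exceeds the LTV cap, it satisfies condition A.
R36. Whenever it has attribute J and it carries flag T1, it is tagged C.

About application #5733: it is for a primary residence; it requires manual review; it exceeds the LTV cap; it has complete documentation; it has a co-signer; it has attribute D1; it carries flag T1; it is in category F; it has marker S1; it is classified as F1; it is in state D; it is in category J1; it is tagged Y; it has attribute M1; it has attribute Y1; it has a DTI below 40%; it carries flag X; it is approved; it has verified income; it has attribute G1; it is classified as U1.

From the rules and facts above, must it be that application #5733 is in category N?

Yes

By R1 (it has attribute Y1, it requires manual review): it meets criterion S.
By R2 (it carries flag T1): it qualifies for the prime rate.
By R3 (it meets criterion S, it exceeds the LTV cap): it is classified as E.
By R5 (it is classified as F1): it is escalated.
By R11 (it is for a primary residence, it is classified as U1, it has attribute D1): it carries flag L1.
By R12 (it is escalated, it is tagged Y): it is in category L.
By R17 (it carries flag X, it is classified as U1): it carries flag Z.
By R21 (it is in category J1, it is in category F, it has a co-signer): it is in state T.
By R22 (it is in state D, it has a DTI below 40%): it satisfies condition V1.
By R23 (it is tagged Y, it has attribute G1): it is declined.
By R24 (it is in state T, it requires manual review): it is from an existing customer.
By R28 (it carries flag Z): it is in state Q.
By R30 (it has marker S1, it has complete documentation): it satisfies condition E1.
By R33 (it satisfies condition V1, it carries flag L1): it meets criterion A1.
By R35 (it is approved, it exceeds the LTV cap): it satisfies condition A.
By R10 (it is declined, it has attribute Y1, it has a co-signer): it has marker W.
By R18 (it is in state Q): it is flagged for fraud.
By R19 (it satisfies condition E1): it has attribute J.
By R27 (it is classified as E, it qualifies for the prime rate, it satisfies condition A): it is classified as K1.
By R29 (it has marker W, it is from an existing customer): it has marker P.
By R31 (it meets criterion A1, it is in category L): it has attribute Z1.
By R36 (it has attribute J, it carries flag T1): it is tagged C.
By R20 (it has marker P, it is classified as K1): it carries flag M.
By R25 (it has attribute Z1, it has a co-signer): it is conditionally approved.
By R34 (it is conditionally approved, it is tagged C): it satisfies condition K.
By R7 (it carries flag M): it meets criterion X1.
By R9 (it satisfies condition K, it is flagged for fraud): it satisfies condition H.
By R14 (it satisfies condition H, it meets criterion X1): it is in category N.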